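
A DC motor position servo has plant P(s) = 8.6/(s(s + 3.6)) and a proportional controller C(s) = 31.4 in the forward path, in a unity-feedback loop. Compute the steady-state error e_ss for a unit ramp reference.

The loop has one pole at the origin (type 1). Velocity error constant K_v = lim_{s→0} s·C(s)P(s) = 31.4·8.6/3.6 = 75.01.
Steady-state error to a unit ramp: e_ss = 1/K_v = 0.0133.

0.0133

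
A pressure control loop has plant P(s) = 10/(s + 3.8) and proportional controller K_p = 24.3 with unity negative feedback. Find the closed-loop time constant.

Closed-loop transfer function: T(s) = K_p·P(s)/(1 + K_p·P(s)) = 243/(s + 3.8 + 243) = 243/(s + 246.8).
Time constant τ = 1/246.8 = 0.00405 s.

τ = 0.00405 s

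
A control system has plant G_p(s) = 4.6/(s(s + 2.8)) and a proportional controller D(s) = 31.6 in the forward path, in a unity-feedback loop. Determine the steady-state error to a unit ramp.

The loop has one pole at the origin (type 1). Velocity error constant K_v = lim_{s→0} s·D(s)G_p(s) = 31.6·4.6/2.8 = 51.91.
Steady-state error to a unit ramp: e_ss = 1/K_v = 0.0193.

0.0193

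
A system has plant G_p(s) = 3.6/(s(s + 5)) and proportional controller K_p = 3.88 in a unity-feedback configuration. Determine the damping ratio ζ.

The closed-loop denominator is s(s+5) + 3.88·3.6 = s² + 5s + 13.97.
So ω_n² = 13.97 ⇒ ω_n = 3.737 rad/s, and ζ = 5/(2ω_n) = 0.669.

ζ = 0.669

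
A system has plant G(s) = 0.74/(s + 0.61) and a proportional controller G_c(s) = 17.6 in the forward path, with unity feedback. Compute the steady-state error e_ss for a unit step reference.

The loop is type 0. Static position error constant K_pos = G_c(0)·G(0) = 17.6·1.213 = 21.35.
Steady-state error to a unit step: e_ss = 1/(1+K_pos) = 1/22.35 = 0.0447.

0.0447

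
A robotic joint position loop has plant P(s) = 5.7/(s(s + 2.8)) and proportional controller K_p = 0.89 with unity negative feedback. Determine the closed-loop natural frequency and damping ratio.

The closed-loop denominator is s(s+2.8) + 0.89·5.7 = s² + 2.8s + 5.073.
Matching s² + 2ζω_n s + ω_n²: ω_n = √5.073 = 2.252 rad/s and 2ζω_n = 2.8, so ζ = 2.8/(2·2.252) = 0.622.

ω_n = 2.25 rad/s, ζ = 0.622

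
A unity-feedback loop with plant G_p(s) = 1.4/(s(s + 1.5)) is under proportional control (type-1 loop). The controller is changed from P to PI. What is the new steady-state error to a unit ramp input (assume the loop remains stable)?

The integrator raises the loop to type 2, so K_v → ∞ and e_ss to a ramp is zero.

0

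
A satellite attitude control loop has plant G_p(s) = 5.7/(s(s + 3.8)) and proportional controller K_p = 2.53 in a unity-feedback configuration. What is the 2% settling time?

From 1 + K_pG_p(s) = 0: s² + 3.8s + 14.42 = 0 ⇒ ω_n = 3.797, ζ = 0.5003.
2% settling time T_s ≈ 4/(ζω_n) = 4/1.9 = 2.11 s.

T_s ≈ 2.11 s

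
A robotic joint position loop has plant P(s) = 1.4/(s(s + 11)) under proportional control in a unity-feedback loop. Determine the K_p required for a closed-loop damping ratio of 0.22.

K_p = 446

Closed-loop characteristic equation: s² + 11s + K_p·1.4 = 0.
So ω_n = √(1.4K_p) and 2ζω_n = 11, giving ζ = 11/(2√(1.4K_p)).
Setting ζ = 0.22: √(1.4K_p) = 11/(2·0.22) = 25, so K_p = 625/1.4 = 446.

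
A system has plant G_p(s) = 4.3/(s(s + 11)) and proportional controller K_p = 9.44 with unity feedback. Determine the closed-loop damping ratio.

ζ = 0.863

With unity feedback the closed-loop characteristic equation is s² + 11s + 9.44·4.3 = s² + 11s + 40.59 = 0.
Matching s² + 2ζω_n s + ω_n²: ω_n = √40.59 = 6.371 rad/s and 2ζω_n = 11, so ζ = 11/(2·6.371) = 0.863.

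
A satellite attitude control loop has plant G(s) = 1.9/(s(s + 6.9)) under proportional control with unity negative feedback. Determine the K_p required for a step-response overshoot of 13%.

From %OS = 100·exp(−πζ/√(1−ζ²)) = 13%, ζ = −ln(0.13)/√(π²+ln²(0.13)) = 0.5446.
Characteristic equation s² + 6.9s + 1.9K_p = 0 gives ζ = 6.9/(2√(1.9K_p)).
Setting ζ = 0.5446: √(1.9K_p) = 6.9/(2·0.5446) = 6.334, so K_p = 40.12/1.9 = 21.1.

K_p = 21.1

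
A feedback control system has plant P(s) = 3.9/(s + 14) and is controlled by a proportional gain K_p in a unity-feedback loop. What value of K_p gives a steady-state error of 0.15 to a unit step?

K_p = 20.3

Steady-state error for a unit step on this type-0 loop is 1/(1 + K_p·P(0)).
P(0) = 0.2786. Require 1/(1 + K_p·0.2786) = 0.15, so 1 + 0.2786·K_p = 6.667.
K_p = (6.667 − 1)/0.2786 = 20.3.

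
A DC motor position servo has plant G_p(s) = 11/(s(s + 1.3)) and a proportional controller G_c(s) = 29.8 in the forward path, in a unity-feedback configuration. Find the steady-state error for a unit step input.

The open loop G_c(s)G_p(s) has a pole at the origin (type 1), so the static position error constant is infinite and e_ss = 1/(1+∞) = 0.

0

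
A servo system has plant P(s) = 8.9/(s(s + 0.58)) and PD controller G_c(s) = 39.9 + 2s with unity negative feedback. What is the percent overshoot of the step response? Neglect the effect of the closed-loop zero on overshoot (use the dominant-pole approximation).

Forward path: (39.9 + 2s)·8.9/(s(s+0.58)). The closed-loop characteristic equation is s² + (0.58 + 8.9·2)s + 8.9·39.9 = 0.
That is s² + 18.38s + 355.1 = 0, so ω_n = 18.84 rad/s and ζ = 18.38/(2·18.84) = 0.4877.
%OS = 100·exp(−πζ/√(1−ζ²)) = 17.3%.

17.3%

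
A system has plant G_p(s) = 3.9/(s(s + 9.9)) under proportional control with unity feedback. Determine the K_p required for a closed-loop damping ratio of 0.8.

K_p = 9.82

Closed-loop characteristic equation: s² + 9.9s + K_p·3.9 = 0.
So ω_n = √(3.9K_p) and 2ζω_n = 9.9, giving ζ = 9.9/(2√(3.9K_p)).
Setting ζ = 0.8: √(3.9K_p) = 9.9/(2·0.8) = 6.188, so K_p = 38.29/3.9 = 9.82.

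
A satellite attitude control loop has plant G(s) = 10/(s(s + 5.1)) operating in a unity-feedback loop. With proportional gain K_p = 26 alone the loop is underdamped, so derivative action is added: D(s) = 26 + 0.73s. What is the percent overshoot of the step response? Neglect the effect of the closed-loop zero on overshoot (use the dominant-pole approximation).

Forward path: (26 + 0.73s)·10/(s(s+5.1)). The closed-loop characteristic equation is s² + (5.1 + 10·0.73)s + 10·26 = 0.
That is s² + 12.4s + 260 = 0, so ω_n = 16.12 rad/s and ζ = 12.4/(2·16.12) = 0.3845.
%OS = 100·exp(−πζ/√(1−ζ²)) = 27%.

27%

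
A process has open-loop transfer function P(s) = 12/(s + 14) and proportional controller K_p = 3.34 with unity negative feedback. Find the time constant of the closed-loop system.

τ = 0.0185 s

Closed-loop transfer function: T(s) = K_p·P(s)/(1 + K_p·P(s)) = 40.08/(s + 14 + 40.08) = 40.08/(s + 54.08).
Time constant τ = 1/54.08 = 0.0185 s.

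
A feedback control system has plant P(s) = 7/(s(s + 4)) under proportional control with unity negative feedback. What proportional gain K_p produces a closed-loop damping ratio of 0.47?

Closed-loop characteristic equation: s² + 4s + K_p·7 = 0.
So ω_n = √(7K_p) and 2ζω_n = 4, giving ζ = 4/(2√(7K_p)).
Setting ζ = 0.47: √(7K_p) = 4/(2·0.47) = 4.255, so K_p = 18.11/7 = 2.59.

K_p = 2.59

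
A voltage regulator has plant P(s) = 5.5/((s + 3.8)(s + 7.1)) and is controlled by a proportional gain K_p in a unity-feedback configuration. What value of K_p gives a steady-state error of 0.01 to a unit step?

The loop is type 0, so e_ss(step) = 1/(1 + K_pos) with K_pos = K_p·P(0).
P(0) = 0.2039. Require 1/(1 + K_p·0.2039) = 0.01, so 1 + 0.2039·K_p = 100.
K_p = (100 − 1)/0.2039 = 486.

K_p = 486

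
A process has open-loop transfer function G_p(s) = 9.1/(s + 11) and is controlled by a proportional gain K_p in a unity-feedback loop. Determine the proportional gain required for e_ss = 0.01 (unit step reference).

K_p = 120

The loop is type 0, so e_ss(step) = 1/(1 + K_pos) with K_pos = K_p·G_p(0).
G_p(0) = 0.8273. Require 1/(1 + K_p·0.8273) = 0.01, so 1 + 0.8273·K_p = 100.
K_p = (100 − 1)/0.8273 = 120.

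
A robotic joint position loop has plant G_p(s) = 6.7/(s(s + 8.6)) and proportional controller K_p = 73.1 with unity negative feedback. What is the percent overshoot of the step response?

53.7%

Closed-loop characteristic equation: s² + 8.6s + 489.8 = 0, so ω_n = 22.13 rad/s and ζ = 8.6/(2·22.13) = 0.1943.
%OS = 100·exp(−πζ/√(1−ζ²)) = 100·exp(−π·0.1943/√0.9622) = 53.7%.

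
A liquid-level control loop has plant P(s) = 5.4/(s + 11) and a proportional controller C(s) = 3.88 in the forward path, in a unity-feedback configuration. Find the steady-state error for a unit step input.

The loop is type 0. Static position error constant K_pos = C(0)·P(0) = 3.88·0.4909 = 1.905.
Steady-state error to a unit step: e_ss = 1/(1+K_pos) = 1/2.905 = 0.344.

0.344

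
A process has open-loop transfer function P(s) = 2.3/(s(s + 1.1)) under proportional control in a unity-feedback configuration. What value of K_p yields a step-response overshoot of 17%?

From %OS = 100·exp(−πζ/√(1−ζ²)) = 17%, ζ = −ln(0.17)/√(π²+ln²(0.17)) = 0.4913.
Characteristic equation s² + 1.1s + 2.3K_p = 0 gives ζ = 1.1/(2√(2.3K_p)).
Setting ζ = 0.4913: √(2.3K_p) = 1.1/(2·0.4913) = 1.12, so K_p = 1.253/2.3 = 0.545.

K_p = 0.545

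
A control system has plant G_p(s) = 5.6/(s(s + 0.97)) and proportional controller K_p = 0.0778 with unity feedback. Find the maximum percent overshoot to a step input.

3.33%

Closed-loop characteristic equation: s² + 0.97s + 0.4357 = 0, so ω_n = 0.6601 rad/s and ζ = 0.97/(2·0.6601) = 0.7348.
%OS = 100·exp(−πζ/√(1−ζ²)) = 100·exp(−π·0.7348/√0.4601) = 3.33%.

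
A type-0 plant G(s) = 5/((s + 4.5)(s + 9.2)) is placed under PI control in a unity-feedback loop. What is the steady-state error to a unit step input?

The PI controller's integrator makes the forward path type 1, so e_ss to a step is zero.

0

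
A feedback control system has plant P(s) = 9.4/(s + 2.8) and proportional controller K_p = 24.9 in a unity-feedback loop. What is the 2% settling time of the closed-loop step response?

Closed-loop transfer function: T(s) = K_p·P(s)/(1 + K_p·P(s)) = 234.1/(s + 2.8 + 234.1) = 234.1/(s + 236.9).
Time constant τ = 1/236.9 = 0.004222 s, so the 2% settling time is about 4τ = 0.0169 s.

T_s ≈ 0.0169 s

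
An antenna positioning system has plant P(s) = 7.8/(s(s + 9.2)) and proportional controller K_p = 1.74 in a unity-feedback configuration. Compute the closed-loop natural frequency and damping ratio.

ω_n = 3.68 rad/s, ζ = 1.25

1 + K_p·P(s) = 0 gives s² + 9.2s + 13.57 = 0.
So ω_n² = 13.57 ⇒ ω_n = 3.684 rad/s, and ζ = 9.2/(2ω_n) = 1.25.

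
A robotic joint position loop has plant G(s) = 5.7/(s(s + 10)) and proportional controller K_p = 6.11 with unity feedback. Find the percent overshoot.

From 1 + K_pG(s) = 0: s² + 10s + 34.83 = 0 ⇒ ω_n = 5.901, ζ = 0.8473.
%OS = 100·exp(−πζ/√(1−ζ²)) = 100·exp(−π·0.8473/√0.2822) = 0.667%.

0.667%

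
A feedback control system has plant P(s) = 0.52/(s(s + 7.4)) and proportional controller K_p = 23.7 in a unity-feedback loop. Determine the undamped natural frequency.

ω_n = 3.51 rad/s

With unity feedback the closed-loop characteristic equation is s² + 7.4s + 23.7·0.52 = s² + 7.4s + 12.32 = 0.
So ω_n² = 12.32 ⇒ ω_n = 3.511 rad/s, and ζ = 7.4/(2ω_n) = 1.05.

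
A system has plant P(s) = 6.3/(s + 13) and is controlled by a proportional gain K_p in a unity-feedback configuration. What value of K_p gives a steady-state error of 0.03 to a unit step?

K_p = 66.7

The loop is type 0, so e_ss(step) = 1/(1 + K_pos) with K_pos = K_p·P(0).
P(0) = 0.4846. Require 1/(1 + K_p·0.4846) = 0.03, so 1 + 0.4846·K_p = 33.33.
K_p = (33.33 − 1)/0.4846 = 66.7.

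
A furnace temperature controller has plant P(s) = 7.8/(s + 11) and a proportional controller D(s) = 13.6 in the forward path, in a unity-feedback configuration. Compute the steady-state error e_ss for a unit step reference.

The loop is type 0. Static position error constant K_pos = D(0)·P(0) = 13.6·0.7091 = 9.644.
Steady-state error to a unit step: e_ss = 1/(1+K_pos) = 1/10.64 = 0.094.

0.094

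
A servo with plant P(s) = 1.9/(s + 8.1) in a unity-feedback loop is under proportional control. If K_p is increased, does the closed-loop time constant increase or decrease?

The closed-loop bandwidth 8.1+K_p·1.9 grows with K_p, so τ shrinks.

decrease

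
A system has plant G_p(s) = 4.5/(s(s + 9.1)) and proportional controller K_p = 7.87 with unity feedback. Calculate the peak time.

T_p = 0.819 s

From 1 + K_pG_p(s) = 0: s² + 9.1s + 35.41 = 0 ⇒ ω_n = 5.951, ζ = 0.7646.
Damped frequency ω_d = ω_n√(1−ζ²) = 3.836 rad/s, so peak time T_p = π/ω_d = 0.819 s.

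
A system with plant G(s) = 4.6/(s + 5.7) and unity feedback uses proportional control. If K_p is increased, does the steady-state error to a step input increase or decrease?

decrease

e_ss = 1/(1 + K_p·G(0)); a larger K_p raises the denominator, so e_ss decreases.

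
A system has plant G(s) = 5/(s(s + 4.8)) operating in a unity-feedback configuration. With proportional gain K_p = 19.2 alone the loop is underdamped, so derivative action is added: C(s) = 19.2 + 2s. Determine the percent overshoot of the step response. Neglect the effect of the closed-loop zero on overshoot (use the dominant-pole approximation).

2.68%

Forward path: (19.2 + 2s)·5/(s(s+4.8)). The closed-loop characteristic equation is s² + (4.8 + 5·2)s + 5·19.2 = 0.
That is s² + 14.8s + 96 = 0, so ω_n = 9.798 rad/s and ζ = 14.8/(2·9.798) = 0.7553.
%OS = 100·exp(−πζ/√(1−ζ²)) = 2.68%.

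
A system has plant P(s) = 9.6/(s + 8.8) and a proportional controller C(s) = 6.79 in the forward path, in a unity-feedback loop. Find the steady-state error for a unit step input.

0.119

The loop is type 0. Static position error constant K_pos = C(0)·P(0) = 6.79·1.091 = 7.407.
Steady-state error to a unit step: e_ss = 1/(1+K_pos) = 1/8.407 = 0.119.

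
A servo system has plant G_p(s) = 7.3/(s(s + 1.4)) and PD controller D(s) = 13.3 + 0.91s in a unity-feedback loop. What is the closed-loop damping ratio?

ζ = 0.408

Forward path: (13.3 + 0.91s)·7.3/(s(s+1.4)). The closed-loop characteristic equation is s² + (1.4 + 7.3·0.91)s + 7.3·13.3 = 0.
That is s² + 8.043s + 97.09 = 0, so ω_n = 9.853 rad/s and ζ = 8.043/(2·9.853) = 0.4081.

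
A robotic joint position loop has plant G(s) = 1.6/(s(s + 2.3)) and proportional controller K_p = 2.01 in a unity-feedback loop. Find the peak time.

T_p = 2.28 s

Closed-loop characteristic equation: s² + 2.3s + 3.216 = 0, so ω_n = 1.793 rad/s and ζ = 2.3/(2·1.793) = 0.6413.
Damped frequency ω_d = ω_n√(1−ζ²) = 1.376 rad/s, so peak time T_p = π/ω_d = 2.28 s.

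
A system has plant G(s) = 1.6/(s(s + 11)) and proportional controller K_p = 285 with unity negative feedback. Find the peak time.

The closed-loop denominator s² + 11s + 456 gives ω_n = √456 = 21.35 and ζ = 11/(2ω_n) = 0.2576.
Damped frequency ω_d = ω_n√(1−ζ²) = 20.63 rad/s, so peak time T_p = π/ω_d = 0.152 s.

T_p = 0.152 s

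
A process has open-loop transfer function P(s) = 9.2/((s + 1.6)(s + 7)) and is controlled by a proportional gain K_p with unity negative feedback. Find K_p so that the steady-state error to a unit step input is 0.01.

Steady-state error for a unit step on this type-0 loop is 1/(1 + K_p·P(0)).
P(0) = 0.8214. Require 1/(1 + K_p·0.8214) = 0.01, so 1 + 0.8214·K_p = 100.
K_p = (100 − 1)/0.8214 = 121.

K_p = 121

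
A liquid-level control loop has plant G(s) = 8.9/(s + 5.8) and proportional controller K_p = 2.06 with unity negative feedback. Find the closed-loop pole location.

Closed-loop transfer function: T(s) = K_p·G(s)/(1 + K_p·G(s)) = 18.33/(s + 5.8 + 18.33) = 18.33/(s + 24.13).
The closed-loop pole is at s = −24.13.

s = -24.13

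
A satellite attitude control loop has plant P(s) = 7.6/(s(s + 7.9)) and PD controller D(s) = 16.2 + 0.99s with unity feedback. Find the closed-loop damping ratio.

ζ = 0.695

Forward path: (16.2 + 0.99s)·7.6/(s(s+7.9)). The closed-loop characteristic equation is s² + (7.9 + 7.6·0.99)s + 7.6·16.2 = 0.
That is s² + 15.42s + 123.1 = 0, so ω_n = 11.1 rad/s and ζ = 15.42/(2·11.1) = 0.695.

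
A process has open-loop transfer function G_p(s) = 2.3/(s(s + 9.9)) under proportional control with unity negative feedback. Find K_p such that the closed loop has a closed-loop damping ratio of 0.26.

Closed-loop characteristic equation: s² + 9.9s + K_p·2.3 = 0.
So ω_n = √(2.3K_p) and 2ζω_n = 9.9, giving ζ = 9.9/(2√(2.3K_p)).
Setting ζ = 0.26: √(2.3K_p) = 9.9/(2·0.26) = 19.04, so K_p = 362.5/2.3 = 158.

K_p = 158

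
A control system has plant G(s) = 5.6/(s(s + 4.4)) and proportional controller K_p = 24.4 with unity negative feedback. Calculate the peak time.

T_p = 0.274 s

From 1 + K_pG(s) = 0: s² + 4.4s + 136.6 = 0 ⇒ ω_n = 11.69, ζ = 0.1882.
Damped frequency ω_d = ω_n√(1−ζ²) = 11.48 rad/s, so peak time T_p = π/ω_d = 0.274 s.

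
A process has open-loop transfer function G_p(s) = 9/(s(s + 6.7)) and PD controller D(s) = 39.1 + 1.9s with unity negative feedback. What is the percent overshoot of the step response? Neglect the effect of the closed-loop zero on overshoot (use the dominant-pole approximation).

Forward path: (39.1 + 1.9s)·9/(s(s+6.7)). The closed-loop characteristic equation is s² + (6.7 + 9·1.9)s + 9·39.1 = 0.
That is s² + 23.8s + 351.9 = 0, so ω_n = 18.76 rad/s and ζ = 23.8/(2·18.76) = 0.6344.
%OS = 100·exp(−πζ/√(1−ζ²)) = 7.59%.

7.59%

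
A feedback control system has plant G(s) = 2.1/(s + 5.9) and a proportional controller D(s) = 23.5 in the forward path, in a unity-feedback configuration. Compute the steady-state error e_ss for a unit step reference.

The loop is type 0. Static position error constant K_pos = D(0)·G(0) = 23.5·0.3559 = 8.364.
Steady-state error to a unit step: e_ss = 1/(1+K_pos) = 1/9.364 = 0.107.

0.107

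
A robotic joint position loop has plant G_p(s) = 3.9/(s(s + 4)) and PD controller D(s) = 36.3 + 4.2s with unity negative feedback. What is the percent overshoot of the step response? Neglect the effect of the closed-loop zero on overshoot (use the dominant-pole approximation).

Forward path: (36.3 + 4.2s)·3.9/(s(s+4)). The closed-loop characteristic equation is s² + (4 + 3.9·4.2)s + 3.9·36.3 = 0.
That is s² + 20.38s + 141.6 = 0, so ω_n = 11.9 rad/s and ζ = 20.38/(2·11.9) = 0.8564.
%OS = 100·exp(−πζ/√(1−ζ²)) = 0.545%.

0.545%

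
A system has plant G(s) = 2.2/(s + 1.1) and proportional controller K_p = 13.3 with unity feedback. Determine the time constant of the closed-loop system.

τ = 0.0329 s

Closed-loop transfer function: T(s) = K_p·G(s)/(1 + K_p·G(s)) = 29.26/(s + 1.1 + 29.26) = 29.26/(s + 30.36).
Time constant τ = 1/30.36 = 0.0329 s.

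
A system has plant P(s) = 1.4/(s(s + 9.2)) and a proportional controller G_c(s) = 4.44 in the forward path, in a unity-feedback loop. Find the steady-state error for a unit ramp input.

The loop has one pole at the origin (type 1). Velocity error constant K_v = lim_{s→0} s·G_c(s)P(s) = 4.44·1.4/9.2 = 0.6757.
Steady-state error to a unit ramp: e_ss = 1/K_v = 1.48.

1.48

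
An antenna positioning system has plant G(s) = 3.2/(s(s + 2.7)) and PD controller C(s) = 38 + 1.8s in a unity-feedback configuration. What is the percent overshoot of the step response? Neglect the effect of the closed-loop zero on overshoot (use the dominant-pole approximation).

Forward path: (38 + 1.8s)·3.2/(s(s+2.7)). The closed-loop characteristic equation is s² + (2.7 + 3.2·1.8)s + 3.2·38 = 0.
That is s² + 8.46s + 121.6 = 0, so ω_n = 11.03 rad/s and ζ = 8.46/(2·11.03) = 0.3836.
%OS = 100·exp(−πζ/√(1−ζ²)) = 27.1%.

27.1%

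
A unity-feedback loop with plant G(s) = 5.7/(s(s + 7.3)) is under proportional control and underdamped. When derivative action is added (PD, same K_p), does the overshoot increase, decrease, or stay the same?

With PD the characteristic equation becomes s² + (a + K·K_d)s + K·K_p = 0; the damping term grows, ζ rises, overshoot falls.

decrease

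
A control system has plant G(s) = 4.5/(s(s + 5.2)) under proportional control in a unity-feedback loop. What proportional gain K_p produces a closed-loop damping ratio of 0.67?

Closed-loop characteristic equation: s² + 5.2s + K_p·4.5 = 0.
So ω_n = √(4.5K_p) and 2ζω_n = 5.2, giving ζ = 5.2/(2√(4.5K_p)).
Setting ζ = 0.67: √(4.5K_p) = 5.2/(2·0.67) = 3.881, so K_p = 15.06/4.5 = 3.35.

K_p = 3.35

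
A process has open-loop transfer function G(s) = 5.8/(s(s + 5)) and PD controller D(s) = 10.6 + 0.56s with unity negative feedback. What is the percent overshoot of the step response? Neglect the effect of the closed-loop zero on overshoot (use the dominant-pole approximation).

14.3%

Forward path: (10.6 + 0.56s)·5.8/(s(s+5)). The closed-loop characteristic equation is s² + (5 + 5.8·0.56)s + 5.8·10.6 = 0.
That is s² + 8.248s + 61.48 = 0, so ω_n = 7.841 rad/s and ζ = 8.248/(2·7.841) = 0.526.
%OS = 100·exp(−πζ/√(1−ζ²)) = 14.3%.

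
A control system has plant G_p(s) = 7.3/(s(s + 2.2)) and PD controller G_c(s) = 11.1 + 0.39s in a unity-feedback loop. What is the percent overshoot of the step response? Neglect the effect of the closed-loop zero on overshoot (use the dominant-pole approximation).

40%

Forward path: (11.1 + 0.39s)·7.3/(s(s+2.2)). The closed-loop characteristic equation is s² + (2.2 + 7.3·0.39)s + 7.3·11.1 = 0.
That is s² + 5.047s + 81.03 = 0, so ω_n = 9.002 rad/s and ζ = 5.047/(2·9.002) = 0.2803.
%OS = 100·exp(−πζ/√(1−ζ²)) = 40%.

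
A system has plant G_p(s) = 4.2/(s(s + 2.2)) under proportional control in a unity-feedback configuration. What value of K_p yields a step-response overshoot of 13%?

From %OS = 100·exp(−πζ/√(1−ζ²)) = 13%, ζ = −ln(0.13)/√(π²+ln²(0.13)) = 0.5446.
Characteristic equation s² + 2.2s + 4.2K_p = 0 gives ζ = 2.2/(2√(4.2K_p)).
Setting ζ = 0.5446: √(4.2K_p) = 2.2/(2·0.5446) = 2.02, so K_p = 4.079/4.2 = 0.971.

K_p = 0.971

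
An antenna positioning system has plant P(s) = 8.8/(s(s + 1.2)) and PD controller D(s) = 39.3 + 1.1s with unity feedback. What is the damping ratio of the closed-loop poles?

Forward path: (39.3 + 1.1s)·8.8/(s(s+1.2)). The closed-loop characteristic equation is s² + (1.2 + 8.8·1.1)s + 8.8·39.3 = 0.
That is s² + 10.88s + 345.8 = 0, so ω_n = 18.6 rad/s and ζ = 10.88/(2·18.6) = 0.2925.

ζ = 0.293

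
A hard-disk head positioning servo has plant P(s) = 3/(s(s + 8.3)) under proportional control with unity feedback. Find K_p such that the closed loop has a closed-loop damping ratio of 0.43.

Closed-loop characteristic equation: s² + 8.3s + K_p·3 = 0.
So ω_n = √(3K_p) and 2ζω_n = 8.3, giving ζ = 8.3/(2√(3K_p)).
Setting ζ = 0.43: √(3K_p) = 8.3/(2·0.43) = 9.651, so K_p = 93.14/3 = 31.

K_p = 31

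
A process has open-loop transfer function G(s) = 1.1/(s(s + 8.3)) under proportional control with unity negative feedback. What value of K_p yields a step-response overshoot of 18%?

K_p = 68.2

From %OS = 100·exp(−πζ/√(1−ζ²)) = 18%, ζ = −ln(0.18)/√(π²+ln²(0.18)) = 0.4791.
Characteristic equation s² + 8.3s + 1.1K_p = 0 gives ζ = 8.3/(2√(1.1K_p)).
Setting ζ = 0.4791: √(1.1K_p) = 8.3/(2·0.4791) = 8.662, so K_p = 75.03/1.1 = 68.2.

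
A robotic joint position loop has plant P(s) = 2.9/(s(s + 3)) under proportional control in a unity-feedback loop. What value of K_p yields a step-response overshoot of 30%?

From %OS = 100·exp(−πζ/√(1−ζ²)) = 30%, ζ = −ln(0.3)/√(π²+ln²(0.3)) = 0.3579.
Characteristic equation s² + 3s + 2.9K_p = 0 gives ζ = 3/(2√(2.9K_p)).
Setting ζ = 0.3579: √(2.9K_p) = 3/(2·0.3579) = 4.192, so K_p = 17.57/2.9 = 6.06.

K_p = 6.06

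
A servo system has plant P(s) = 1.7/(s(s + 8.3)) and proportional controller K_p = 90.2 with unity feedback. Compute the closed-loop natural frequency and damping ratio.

ω_n = 12.4 rad/s, ζ = 0.335

1 + K_p·P(s) = 0 gives s² + 8.3s + 153.3 = 0.
Matching s² + 2ζω_n s + ω_n²: ω_n = √153.3 = 12.38 rad/s and 2ζω_n = 8.3, so ζ = 8.3/(2·12.38) = 0.335.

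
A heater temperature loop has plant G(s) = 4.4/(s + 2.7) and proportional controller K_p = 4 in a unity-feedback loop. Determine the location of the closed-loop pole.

s = -20.3

Closed-loop transfer function: T(s) = K_p·G(s)/(1 + K_p·G(s)) = 17.6/(s + 2.7 + 17.6) = 17.6/(s + 20.3).
The closed-loop pole is at s = −20.3.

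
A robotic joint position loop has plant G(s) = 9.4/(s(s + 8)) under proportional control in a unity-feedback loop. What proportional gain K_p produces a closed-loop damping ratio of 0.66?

Closed-loop characteristic equation: s² + 8s + K_p·9.4 = 0.
So ω_n = √(9.4K_p) and 2ζω_n = 8, giving ζ = 8/(2√(9.4K_p)).
Setting ζ = 0.66: √(9.4K_p) = 8/(2·0.66) = 6.061, so K_p = 36.73/9.4 = 3.91.

K_p = 3.91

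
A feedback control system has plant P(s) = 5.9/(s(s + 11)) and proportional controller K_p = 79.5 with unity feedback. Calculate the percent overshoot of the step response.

The closed-loop denominator s² + 11s + 469.1 gives ω_n = √469.1 = 21.66 and ζ = 11/(2ω_n) = 0.254.
%OS = 100·exp(−πζ/√(1−ζ²)) = 100·exp(−π·0.254/√0.9355) = 43.8%.

43.8%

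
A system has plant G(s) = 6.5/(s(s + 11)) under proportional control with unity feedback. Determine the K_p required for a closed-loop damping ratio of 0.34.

K_p = 40.3

Closed-loop characteristic equation: s² + 11s + K_p·6.5 = 0.
So ω_n = √(6.5K_p) and 2ζω_n = 11, giving ζ = 11/(2√(6.5K_p)).
Setting ζ = 0.34: √(6.5K_p) = 11/(2·0.34) = 16.18, so K_p = 261.7/6.5 = 40.3.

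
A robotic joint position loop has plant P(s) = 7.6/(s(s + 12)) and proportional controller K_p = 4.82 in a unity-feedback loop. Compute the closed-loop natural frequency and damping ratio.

1 + K_p·P(s) = 0 gives s² + 12s + 36.63 = 0.
Matching s² + 2ζω_n s + ω_n²: ω_n = √36.63 = 6.052 rad/s and 2ζω_n = 12, so ζ = 12/(2·6.052) = 0.991.

ω_n = 6.05 rad/s, ζ = 0.991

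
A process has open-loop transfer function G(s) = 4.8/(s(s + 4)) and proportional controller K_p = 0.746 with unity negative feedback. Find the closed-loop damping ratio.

ζ = 1.06

The closed-loop denominator is s(s+4) + 0.746·4.8 = s² + 4s + 3.581.
Matching s² + 2ζω_n s + ω_n²: ω_n = √3.581 = 1.892 rad/s and 2ζω_n = 4, so ζ = 4/(2·1.892) = 1.06.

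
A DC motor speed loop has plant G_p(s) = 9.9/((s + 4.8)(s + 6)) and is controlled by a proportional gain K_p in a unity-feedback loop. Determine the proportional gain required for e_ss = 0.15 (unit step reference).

K_p = 16.5

The loop is type 0, so e_ss(step) = 1/(1 + K_pos) with K_pos = K_p·G_p(0).
G_p(0) = 0.3438. Require 1/(1 + K_p·0.3438) = 0.15, so 1 + 0.3438·K_p = 6.667.
K_p = (6.667 − 1)/0.3438 = 16.5.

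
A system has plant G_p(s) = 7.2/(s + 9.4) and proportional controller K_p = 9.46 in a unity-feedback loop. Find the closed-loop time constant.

τ = 0.0129 s

Closed-loop transfer function: T(s) = K_p·G_p(s)/(1 + K_p·G_p(s)) = 68.11/(s + 9.4 + 68.11) = 68.11/(s + 77.51).
Time constant τ = 1/77.51 = 0.0129 s.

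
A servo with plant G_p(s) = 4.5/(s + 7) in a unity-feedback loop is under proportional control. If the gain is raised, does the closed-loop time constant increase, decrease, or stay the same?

decrease

The closed-loop bandwidth 7+K_p·4.5 grows with K_p, so τ shrinks.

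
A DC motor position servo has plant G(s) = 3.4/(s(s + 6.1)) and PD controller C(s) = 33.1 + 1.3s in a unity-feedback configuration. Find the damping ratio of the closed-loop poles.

ζ = 0.496

Forward path: (33.1 + 1.3s)·3.4/(s(s+6.1)). The closed-loop characteristic equation is s² + (6.1 + 3.4·1.3)s + 3.4·33.1 = 0.
That is s² + 10.52s + 112.5 = 0, so ω_n = 10.61 rad/s and ζ = 10.52/(2·10.61) = 0.4958.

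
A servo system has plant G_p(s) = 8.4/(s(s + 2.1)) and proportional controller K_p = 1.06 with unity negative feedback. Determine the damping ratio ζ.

The closed-loop denominator is s(s+2.1) + 1.06·8.4 = s² + 2.1s + 8.904.
So ω_n² = 8.904 ⇒ ω_n = 2.984 rad/s, and ζ = 2.1/(2ω_n) = 0.352.

ζ = 0.352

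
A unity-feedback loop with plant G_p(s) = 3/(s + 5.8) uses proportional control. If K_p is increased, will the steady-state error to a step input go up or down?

decrease

The position error constant K_pos = K_p·G_p(0) grows with K_p, and e_ss = 1/(1+K_pos) falls.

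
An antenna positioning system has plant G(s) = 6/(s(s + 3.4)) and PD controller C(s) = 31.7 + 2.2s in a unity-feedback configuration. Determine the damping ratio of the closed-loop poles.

Forward path: (31.7 + 2.2s)·6/(s(s+3.4)). The closed-loop characteristic equation is s² + (3.4 + 6·2.2)s + 6·31.7 = 0.
That is s² + 16.6s + 190.2 = 0, so ω_n = 13.79 rad/s and ζ = 16.6/(2·13.79) = 0.6018.

ζ = 0.602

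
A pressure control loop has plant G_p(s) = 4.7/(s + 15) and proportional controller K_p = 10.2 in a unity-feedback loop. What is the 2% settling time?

Closed-loop transfer function: T(s) = K_p·G_p(s)/(1 + K_p·G_p(s)) = 47.94/(s + 15 + 47.94) = 47.94/(s + 62.94).
Time constant τ = 1/62.94 = 0.01589 s, so the 2% settling time is about 4τ = 0.0636 s.

T_s ≈ 0.0636 s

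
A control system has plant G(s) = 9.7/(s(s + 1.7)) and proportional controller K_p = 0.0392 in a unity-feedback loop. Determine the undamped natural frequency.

The closed-loop denominator is s(s+1.7) + 0.0392·9.7 = s² + 1.7s + 0.3802.
So ω_n² = 0.3802 ⇒ ω_n = 0.6166 rad/s, and ζ = 1.7/(2ω_n) = 1.38.

ω_n = 0.617 rad/s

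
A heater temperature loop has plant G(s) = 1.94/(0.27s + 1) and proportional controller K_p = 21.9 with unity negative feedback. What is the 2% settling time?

T_s ≈ 0.0248 s

Closed loop: T(s) = K_p·G/(1+K_p·G) = 42.49/(0.27s + 1 + 42.49), with pole at s = −(1 + 42.49)/0.27 = −161.1.
τ = 1/161.1 = 0.006209 s, so 2% settling time ≈ 4τ = 0.0248 s.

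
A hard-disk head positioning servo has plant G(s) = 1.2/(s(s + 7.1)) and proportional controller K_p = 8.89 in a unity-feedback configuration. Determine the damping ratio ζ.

With unity feedback the closed-loop characteristic equation is s² + 7.1s + 8.89·1.2 = s² + 7.1s + 10.67 = 0.
So ω_n² = 10.67 ⇒ ω_n = 3.266 rad/s, and ζ = 7.1/(2ω_n) = 1.09.

ζ = 1.09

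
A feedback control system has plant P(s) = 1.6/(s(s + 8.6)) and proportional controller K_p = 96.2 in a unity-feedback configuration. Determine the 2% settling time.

T_s ≈ 0.93 s

Closed-loop characteristic equation: s² + 8.6s + 153.9 = 0, so ω_n = 12.41 rad/s and ζ = 8.6/(2·12.41) = 0.3466.
2% settling time T_s ≈ 4/(ζω_n) = 4/4.3 = 0.93 s.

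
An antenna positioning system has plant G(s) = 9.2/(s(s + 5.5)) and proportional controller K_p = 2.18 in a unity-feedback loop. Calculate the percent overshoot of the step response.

8.68%

Closed-loop characteristic equation: s² + 5.5s + 20.06 = 0, so ω_n = 4.478 rad/s and ζ = 5.5/(2·4.478) = 0.6141.
%OS = 100·exp(−πζ/√(1−ζ²)) = 100·exp(−π·0.6141/√0.6229) = 8.68%.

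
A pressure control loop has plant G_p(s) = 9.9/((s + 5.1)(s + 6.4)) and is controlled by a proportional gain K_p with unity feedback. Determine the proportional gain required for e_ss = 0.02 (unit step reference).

For a type-0 loop with proportional control, e_ss = 1/(1 + K_p·G_p(0)).
G_p(0) = 0.3033. Require 1/(1 + K_p·0.3033) = 0.02, so 1 + 0.3033·K_p = 50.
K_p = (50 − 1)/0.3033 = 162.

K_p = 162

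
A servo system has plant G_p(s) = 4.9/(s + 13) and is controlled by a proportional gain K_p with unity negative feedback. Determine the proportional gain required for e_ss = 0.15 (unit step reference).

The loop is type 0, so e_ss(step) = 1/(1 + K_pos) with K_pos = K_p·G_p(0).
G_p(0) = 0.3769. Require 1/(1 + K_p·0.3769) = 0.15, so 1 + 0.3769·K_p = 6.667.
K_p = (6.667 − 1)/0.3769 = 15.

K_p = 15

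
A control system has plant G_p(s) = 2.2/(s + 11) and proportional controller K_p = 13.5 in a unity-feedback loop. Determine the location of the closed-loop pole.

Closed-loop transfer function: T(s) = K_p·G_p(s)/(1 + K_p·G_p(s)) = 29.7/(s + 11 + 29.7) = 29.7/(s + 40.7).
The closed-loop pole is at s = −40.7.

s = -40.7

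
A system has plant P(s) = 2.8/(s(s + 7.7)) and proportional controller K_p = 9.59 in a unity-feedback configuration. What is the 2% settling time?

T_s ≈ 1.04 s

The closed-loop denominator s² + 7.7s + 26.85 gives ω_n = √26.85 = 5.182 and ζ = 7.7/(2ω_n) = 0.743.
2% settling time T_s ≈ 4/(ζω_n) = 4/3.85 = 1.04 s.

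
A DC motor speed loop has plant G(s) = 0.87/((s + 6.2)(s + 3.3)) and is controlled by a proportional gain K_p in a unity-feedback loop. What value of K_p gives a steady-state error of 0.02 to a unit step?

K_p = 1150

Steady-state error for a unit step on this type-0 loop is 1/(1 + K_p·G(0)).
G(0) = 0.04252. Require 1/(1 + K_p·0.04252) = 0.02, so 1 + 0.04252·K_p = 50.
K_p = (50 − 1)/0.04252 = 1150.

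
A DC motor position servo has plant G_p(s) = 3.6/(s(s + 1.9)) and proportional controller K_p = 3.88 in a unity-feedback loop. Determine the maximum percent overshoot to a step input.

43.8%

Closed-loop characteristic equation: s² + 1.9s + 13.97 = 0, so ω_n = 3.737 rad/s and ζ = 1.9/(2·3.737) = 0.2542.
%OS = 100·exp(−πζ/√(1−ζ²)) = 100·exp(−π·0.2542/√0.9354) = 43.8%.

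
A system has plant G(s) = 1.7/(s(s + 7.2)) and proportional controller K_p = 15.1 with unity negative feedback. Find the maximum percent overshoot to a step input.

4.19%

From 1 + K_pG(s) = 0: s² + 7.2s + 25.67 = 0 ⇒ ω_n = 5.067, ζ = 0.7105.
%OS = 100·exp(−πζ/√(1−ζ²)) = 100·exp(−π·0.7105/√0.4951) = 4.19%.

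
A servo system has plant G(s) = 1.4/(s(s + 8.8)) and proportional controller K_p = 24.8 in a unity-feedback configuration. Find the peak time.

T_p = 0.802 s

From 1 + K_pG(s) = 0: s² + 8.8s + 34.72 = 0 ⇒ ω_n = 5.892, ζ = 0.7467.
Damped frequency ω_d = ω_n√(1−ζ²) = 3.919 rad/s, so peak time T_p = π/ω_d = 0.802 s.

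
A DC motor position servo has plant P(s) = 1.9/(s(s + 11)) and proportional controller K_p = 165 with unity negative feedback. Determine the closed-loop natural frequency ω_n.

ω_n = 17.7 rad/s

1 + K_p·P(s) = 0 gives s² + 11s + 313.5 = 0.
Matching s² + 2ζω_n s + ω_n²: ω_n = √313.5 = 17.71 rad/s and 2ζω_n = 11, so ζ = 11/(2·17.71) = 0.311.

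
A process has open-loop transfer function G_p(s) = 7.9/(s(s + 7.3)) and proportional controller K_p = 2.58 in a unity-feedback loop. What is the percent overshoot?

From 1 + K_pG_p(s) = 0: s² + 7.3s + 20.38 = 0 ⇒ ω_n = 4.515, ζ = 0.8085.
%OS = 100·exp(−πζ/√(1−ζ²)) = 100·exp(−π·0.8085/√0.3464) = 1.34%.

1.34%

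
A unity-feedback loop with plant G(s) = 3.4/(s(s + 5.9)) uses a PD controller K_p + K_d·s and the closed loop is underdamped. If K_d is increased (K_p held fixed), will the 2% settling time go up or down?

Characteristic equation s² + (5.9 + 3.4K_d)s + 3.4K_p = 0: raising K_d increases ζω_n = (5.9+3.4K_d)/2 while the loop stays underdamped, so T_s ≈ 4/(ζω_n) decreases.

decrease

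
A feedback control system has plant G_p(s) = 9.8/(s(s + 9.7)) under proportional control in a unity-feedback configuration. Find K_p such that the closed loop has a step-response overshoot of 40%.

K_p = 30.6

From %OS = 100·exp(−πζ/√(1−ζ²)) = 40%, ζ = −ln(0.4)/√(π²+ln²(0.4)) = 0.28.
Characteristic equation s² + 9.7s + 9.8K_p = 0 gives ζ = 9.7/(2√(9.8K_p)).
Setting ζ = 0.28: √(9.8K_p) = 9.7/(2·0.28) = 17.32, so K_p = 300/9.8 = 30.6.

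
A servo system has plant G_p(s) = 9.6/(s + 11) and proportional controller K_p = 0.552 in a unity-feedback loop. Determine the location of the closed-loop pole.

s = -16.3

Closed-loop transfer function: T(s) = K_p·G_p(s)/(1 + K_p·G_p(s)) = 5.299/(s + 11 + 5.299) = 5.299/(s + 16.3).
The closed-loop pole is at s = −16.3.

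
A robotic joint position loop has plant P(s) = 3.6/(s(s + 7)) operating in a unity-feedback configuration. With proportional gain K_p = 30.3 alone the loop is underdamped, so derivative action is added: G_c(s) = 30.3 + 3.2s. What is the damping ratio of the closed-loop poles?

ζ = 0.887

Forward path: (30.3 + 3.2s)·3.6/(s(s+7)). The closed-loop characteristic equation is s² + (7 + 3.6·3.2)s + 3.6·30.3 = 0.
That is s² + 18.52s + 109.1 = 0, so ω_n = 10.44 rad/s and ζ = 18.52/(2·10.44) = 0.8866.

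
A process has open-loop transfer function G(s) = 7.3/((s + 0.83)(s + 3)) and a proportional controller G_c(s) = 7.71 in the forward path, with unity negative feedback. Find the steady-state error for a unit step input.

The loop is type 0. Static position error constant K_pos = G_c(0)·G(0) = 7.71·2.932 = 22.6.
Steady-state error to a unit step: e_ss = 1/(1+K_pos) = 1/23.6 = 0.0424.

0.0424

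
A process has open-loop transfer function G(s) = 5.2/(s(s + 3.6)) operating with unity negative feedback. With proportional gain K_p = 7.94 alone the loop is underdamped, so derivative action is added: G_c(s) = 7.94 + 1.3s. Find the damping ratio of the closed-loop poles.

Forward path: (7.94 + 1.3s)·5.2/(s(s+3.6)). The closed-loop characteristic equation is s² + (3.6 + 5.2·1.3)s + 5.2·7.94 = 0.
That is s² + 10.36s + 41.29 = 0, so ω_n = 6.426 rad/s and ζ = 10.36/(2·6.426) = 0.8062.

ζ = 0.806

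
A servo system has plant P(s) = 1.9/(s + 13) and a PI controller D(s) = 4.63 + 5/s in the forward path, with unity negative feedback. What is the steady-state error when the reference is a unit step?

0

The open loop D(s)P(s) has a pole at the origin (type 1), so the static position error constant is infinite and e_ss = 1/(1+∞) = 0.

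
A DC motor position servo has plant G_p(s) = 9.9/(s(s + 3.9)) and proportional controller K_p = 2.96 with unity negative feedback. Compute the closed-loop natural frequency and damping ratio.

1 + K_p·G_p(s) = 0 gives s² + 3.9s + 29.3 = 0.
Matching s² + 2ζω_n s + ω_n²: ω_n = √29.3 = 5.413 rad/s and 2ζω_n = 3.9, so ζ = 3.9/(2·5.413) = 0.36.

ω_n = 5.41 rad/s, ζ = 0.36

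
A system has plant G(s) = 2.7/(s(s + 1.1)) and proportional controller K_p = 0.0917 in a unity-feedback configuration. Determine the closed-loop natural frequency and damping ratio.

The closed-loop denominator is s(s+1.1) + 0.0917·2.7 = s² + 1.1s + 0.2476.
Matching s² + 2ζω_n s + ω_n²: ω_n = √0.2476 = 0.4976 rad/s and 2ζω_n = 1.1, so ζ = 1.1/(2·0.4976) = 1.11.

ω_n = 0.498 rad/s, ζ = 1.11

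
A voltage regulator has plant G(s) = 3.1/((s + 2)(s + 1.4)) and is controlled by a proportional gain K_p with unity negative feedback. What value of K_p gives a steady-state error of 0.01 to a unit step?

K_p = 89.4

Steady-state error for a unit step on this type-0 loop is 1/(1 + K_p·G(0)).
G(0) = 1.107. Require 1/(1 + K_p·1.107) = 0.01, so 1 + 1.107·K_p = 100.
K_p = (100 − 1)/1.107 = 89.4.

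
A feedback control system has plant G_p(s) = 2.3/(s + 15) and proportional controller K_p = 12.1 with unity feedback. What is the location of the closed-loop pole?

s = -42.83

Closed-loop transfer function: T(s) = K_p·G_p(s)/(1 + K_p·G_p(s)) = 27.83/(s + 15 + 27.83) = 27.83/(s + 42.83).
The closed-loop pole is at s = −42.83.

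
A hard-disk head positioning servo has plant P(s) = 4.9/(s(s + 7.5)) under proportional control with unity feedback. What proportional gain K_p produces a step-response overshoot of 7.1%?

K_p = 6.92

From %OS = 100·exp(−πζ/√(1−ζ²)) = 7.1%, ζ = −ln(0.071)/√(π²+ln²(0.071)) = 0.6441.
Characteristic equation s² + 7.5s + 4.9K_p = 0 gives ζ = 7.5/(2√(4.9K_p)).
Setting ζ = 0.6441: √(4.9K_p) = 7.5/(2·0.6441) = 5.822, so K_p = 33.9/4.9 = 6.92.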